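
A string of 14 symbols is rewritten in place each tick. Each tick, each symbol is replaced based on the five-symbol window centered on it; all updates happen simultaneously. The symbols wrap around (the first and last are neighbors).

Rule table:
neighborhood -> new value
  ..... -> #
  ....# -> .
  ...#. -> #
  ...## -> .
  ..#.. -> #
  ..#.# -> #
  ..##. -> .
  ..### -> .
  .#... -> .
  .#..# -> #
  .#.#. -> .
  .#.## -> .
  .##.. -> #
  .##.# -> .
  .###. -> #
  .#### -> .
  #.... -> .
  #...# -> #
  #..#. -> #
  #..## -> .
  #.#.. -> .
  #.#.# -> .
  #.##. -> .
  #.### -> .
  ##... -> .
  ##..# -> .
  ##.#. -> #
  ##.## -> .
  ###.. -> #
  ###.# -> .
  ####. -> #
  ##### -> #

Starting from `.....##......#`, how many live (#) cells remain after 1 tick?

tick 1: ..#...#..##.##
count of #: 6

6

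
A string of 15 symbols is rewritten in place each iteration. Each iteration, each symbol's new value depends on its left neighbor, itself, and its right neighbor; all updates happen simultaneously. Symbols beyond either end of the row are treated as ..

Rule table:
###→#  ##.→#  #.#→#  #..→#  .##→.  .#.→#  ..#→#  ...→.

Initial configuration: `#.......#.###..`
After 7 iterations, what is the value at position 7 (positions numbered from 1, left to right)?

iteration 1: ##.....###.###.
iteration 2: .##...#.###.###
iteration 3: #.##.###.###.##
iteration 4: ##.##.###.###.#
iteration 5: .##.##.###.####
iteration 6: #.##.##.###.###
iteration 7: ##.##.##.###.##
position 7 holds #

#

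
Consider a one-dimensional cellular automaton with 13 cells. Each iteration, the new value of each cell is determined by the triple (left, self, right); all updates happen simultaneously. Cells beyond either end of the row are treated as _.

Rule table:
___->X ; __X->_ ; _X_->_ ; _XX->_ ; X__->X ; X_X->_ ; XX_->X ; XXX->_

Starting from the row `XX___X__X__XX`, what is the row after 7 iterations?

_XXX__X__X__X
___XX__X__X__
XX__XX__X__XX
_XX__XX__X__X
__XX__XX__X__
X__XX__XX__XX
_X__XX__XX__X

_X__XX__XX__X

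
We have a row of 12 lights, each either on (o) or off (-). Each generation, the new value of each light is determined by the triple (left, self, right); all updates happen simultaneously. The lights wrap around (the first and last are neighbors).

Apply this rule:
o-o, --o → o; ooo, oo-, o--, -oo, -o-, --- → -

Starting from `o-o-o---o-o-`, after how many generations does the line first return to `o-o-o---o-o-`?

-o-o---o-o-o
o-o---o-o-o-
-o---o-o-o-o
o---o-o-o-o-
---o-o-o-o-o
--o-o-o-o-o-
-o-o-o-o-o--
o-o-o-o-o---
-o-o-o-o---o
o-o-o-o---o-
-o-o-o---o-o
o-o-o---o-o-

12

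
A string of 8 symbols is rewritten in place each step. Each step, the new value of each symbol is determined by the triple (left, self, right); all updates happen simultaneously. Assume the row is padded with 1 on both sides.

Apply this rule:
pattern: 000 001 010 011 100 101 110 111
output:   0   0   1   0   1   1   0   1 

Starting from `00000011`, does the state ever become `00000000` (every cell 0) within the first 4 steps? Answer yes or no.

10000001
01000000
11100000
11010000
step 4 is 11010000, still not uniform 0

no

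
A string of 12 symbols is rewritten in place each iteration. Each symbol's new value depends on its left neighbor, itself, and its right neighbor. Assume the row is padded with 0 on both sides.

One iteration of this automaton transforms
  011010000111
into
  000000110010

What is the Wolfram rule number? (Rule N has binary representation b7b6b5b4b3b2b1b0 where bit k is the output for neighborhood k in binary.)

129

position 10: 111 → 1  (bit 7 = 1)
position 2: 110 → 0  (bit 6 = 0)
position 3: 101 → 0  (bit 5 = 0)
position 5: 100 → 0  (bit 4 = 0)
position 1: 011 → 0  (bit 3 = 0)
position 4: 010 → 0  (bit 2 = 0)
position 0: 001 → 0  (bit 1 = 0)
position 6: 000 → 1  (bit 0 = 1)
bits b7..b0 = 10000001 = 129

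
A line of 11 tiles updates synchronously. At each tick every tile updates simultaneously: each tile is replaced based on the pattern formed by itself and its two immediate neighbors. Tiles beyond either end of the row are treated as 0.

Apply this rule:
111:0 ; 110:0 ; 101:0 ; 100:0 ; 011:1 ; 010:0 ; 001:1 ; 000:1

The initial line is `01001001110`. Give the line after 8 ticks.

00111001001

tick 1: 10010011000
tick 2: 00100110011
tick 3: 11001100110
tick 4: 10011001100
tick 5: 00110011001
tick 6: 11100110010
tick 7: 10001100100
tick 8: 00111001001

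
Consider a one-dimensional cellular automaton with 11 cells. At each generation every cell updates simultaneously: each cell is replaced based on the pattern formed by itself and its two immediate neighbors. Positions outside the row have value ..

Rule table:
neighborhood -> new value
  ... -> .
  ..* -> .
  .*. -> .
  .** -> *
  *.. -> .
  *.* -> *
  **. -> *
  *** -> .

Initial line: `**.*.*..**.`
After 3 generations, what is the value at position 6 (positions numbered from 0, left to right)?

.

***.*...**.
*.**....**.
.***....**.
position 6 holds .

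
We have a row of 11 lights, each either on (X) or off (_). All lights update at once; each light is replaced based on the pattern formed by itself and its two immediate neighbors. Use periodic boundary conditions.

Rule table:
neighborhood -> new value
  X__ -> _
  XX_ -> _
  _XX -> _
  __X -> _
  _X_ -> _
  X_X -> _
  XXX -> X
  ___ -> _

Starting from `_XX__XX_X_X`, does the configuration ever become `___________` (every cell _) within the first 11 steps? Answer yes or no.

step 1: ___________
all cells are _ at step 1

yes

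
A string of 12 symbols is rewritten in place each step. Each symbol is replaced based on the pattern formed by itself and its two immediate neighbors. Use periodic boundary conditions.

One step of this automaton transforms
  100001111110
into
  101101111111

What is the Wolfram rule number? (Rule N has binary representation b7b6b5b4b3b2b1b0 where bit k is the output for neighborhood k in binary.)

237

position 6: 111 → 1  (bit 7 = 1)
position 10: 110 → 1  (bit 6 = 1)
position 11: 101 → 1  (bit 5 = 1)
position 1: 100 → 0  (bit 4 = 0)
position 5: 011 → 1  (bit 3 = 1)
position 0: 010 → 1  (bit 2 = 1)
position 4: 001 → 0  (bit 1 = 0)
position 2: 000 → 1  (bit 0 = 1)
bits b7..b0 = 11101101 = 237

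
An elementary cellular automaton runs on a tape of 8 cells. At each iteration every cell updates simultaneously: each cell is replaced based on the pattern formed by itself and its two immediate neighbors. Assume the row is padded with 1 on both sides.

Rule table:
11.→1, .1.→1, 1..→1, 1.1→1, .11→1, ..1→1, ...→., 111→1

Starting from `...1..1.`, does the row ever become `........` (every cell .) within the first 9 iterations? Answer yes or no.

iteration 1: 1.111111
iteration 2: 11111111
iteration 3: 11111111  (fixed point — unchanged through iteration 9)
iteration 9 is 11111111, still not uniform .

no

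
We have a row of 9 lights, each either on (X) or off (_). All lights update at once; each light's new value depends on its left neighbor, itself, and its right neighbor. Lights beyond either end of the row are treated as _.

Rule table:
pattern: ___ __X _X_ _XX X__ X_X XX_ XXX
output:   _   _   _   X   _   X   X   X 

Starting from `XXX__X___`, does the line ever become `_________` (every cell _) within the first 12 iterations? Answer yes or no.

no

XXX______
XXX______  (fixed point — unchanged through iteration 12)
iteration 12 is XXX______, still not uniform _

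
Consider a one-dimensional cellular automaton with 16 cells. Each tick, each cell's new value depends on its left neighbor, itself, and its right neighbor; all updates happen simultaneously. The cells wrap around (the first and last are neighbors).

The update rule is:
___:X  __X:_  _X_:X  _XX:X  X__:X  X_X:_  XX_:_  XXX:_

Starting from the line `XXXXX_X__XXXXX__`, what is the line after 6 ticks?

XXXXX_X__XXXX_X_

tick 1: X_____XX_X____X_
tick 2: XXXXX_X__XXXX_X_
tick 3: X_____XX_X____X_  (repeats tick 1; period 2)
tick 6: XXXXX_X__XXXX_X_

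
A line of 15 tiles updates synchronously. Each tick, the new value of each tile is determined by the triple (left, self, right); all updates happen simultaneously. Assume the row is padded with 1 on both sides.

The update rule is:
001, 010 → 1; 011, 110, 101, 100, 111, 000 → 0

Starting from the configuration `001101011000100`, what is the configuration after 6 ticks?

010100100001000

010001000001101
010011000010000
010100000110001
010100001000010
010100011000110
010100100001000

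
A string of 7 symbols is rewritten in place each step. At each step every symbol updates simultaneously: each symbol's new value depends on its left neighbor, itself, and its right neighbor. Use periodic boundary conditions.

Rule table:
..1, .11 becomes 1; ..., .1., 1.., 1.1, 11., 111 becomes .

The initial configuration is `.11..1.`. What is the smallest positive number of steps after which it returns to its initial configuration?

7

11..1..
1..1..1
..1..11
.1..11.
1..11..
..11..1
.11..1.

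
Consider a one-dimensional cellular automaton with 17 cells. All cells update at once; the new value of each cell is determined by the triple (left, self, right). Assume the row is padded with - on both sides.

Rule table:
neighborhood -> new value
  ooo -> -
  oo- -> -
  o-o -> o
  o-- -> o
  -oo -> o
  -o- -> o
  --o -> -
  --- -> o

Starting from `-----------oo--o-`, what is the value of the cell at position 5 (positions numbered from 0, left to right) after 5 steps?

oooooooooo-o-o-oo
o---------oooooo-
ooooooooo-o-----o
o--------oooooo-o
oooooooo-o-----oo
position 5 holds o

o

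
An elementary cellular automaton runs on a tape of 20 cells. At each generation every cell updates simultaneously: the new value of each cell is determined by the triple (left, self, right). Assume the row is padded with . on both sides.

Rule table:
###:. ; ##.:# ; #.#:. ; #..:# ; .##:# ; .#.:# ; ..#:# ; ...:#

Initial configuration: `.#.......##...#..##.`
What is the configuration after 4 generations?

generation 1: ####################
generation 2: #..................#
generation 3: ####################  (repeats generation 1; period 2)
generation 4: #..................#

#..................#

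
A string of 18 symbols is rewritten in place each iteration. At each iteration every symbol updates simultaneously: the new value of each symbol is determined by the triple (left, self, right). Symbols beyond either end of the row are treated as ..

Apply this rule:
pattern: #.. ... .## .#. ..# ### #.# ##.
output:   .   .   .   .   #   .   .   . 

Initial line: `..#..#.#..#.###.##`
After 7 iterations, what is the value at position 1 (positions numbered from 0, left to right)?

.

.#..#....#........
#..#....#.........
..#....#..........
.#....#...........
#....#............
....#.............
...#..............
position 1 holds .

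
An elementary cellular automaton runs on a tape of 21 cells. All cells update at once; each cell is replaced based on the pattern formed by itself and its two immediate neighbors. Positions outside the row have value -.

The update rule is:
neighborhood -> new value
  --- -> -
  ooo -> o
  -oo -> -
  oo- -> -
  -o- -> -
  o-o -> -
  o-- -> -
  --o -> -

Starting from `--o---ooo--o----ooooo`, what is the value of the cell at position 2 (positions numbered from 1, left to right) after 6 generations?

-------o---------ooo-
------------------o--
---------------------
---------------------  (fixed point — unchanged through generation 6)
position 2 holds -

-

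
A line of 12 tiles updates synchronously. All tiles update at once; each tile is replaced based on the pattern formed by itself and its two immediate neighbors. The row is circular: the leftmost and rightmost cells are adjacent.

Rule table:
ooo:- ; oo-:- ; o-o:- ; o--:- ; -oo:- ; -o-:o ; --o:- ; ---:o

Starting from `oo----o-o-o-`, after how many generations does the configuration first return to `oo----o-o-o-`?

---oo-o-o-o-
oo----o-o-o-

2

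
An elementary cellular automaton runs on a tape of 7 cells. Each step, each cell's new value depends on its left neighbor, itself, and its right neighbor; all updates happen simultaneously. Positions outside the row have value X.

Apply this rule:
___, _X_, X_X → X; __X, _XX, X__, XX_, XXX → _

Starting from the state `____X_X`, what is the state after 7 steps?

step 1: _XX_XX_
step 2: X__X__X
step 3: ___X___
step 4: _X_X_X_
step 5: XXXXXXX
step 6: _______
step 7: _XXXXX_

_XXXXX_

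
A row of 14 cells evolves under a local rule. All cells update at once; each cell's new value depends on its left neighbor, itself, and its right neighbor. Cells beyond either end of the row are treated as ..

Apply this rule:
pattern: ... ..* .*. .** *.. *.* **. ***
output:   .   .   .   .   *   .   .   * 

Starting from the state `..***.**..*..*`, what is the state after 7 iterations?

iteration 1: ...*....*..*..
iteration 2: ....*....*..*.
iteration 3: .....*....*..*
iteration 4: ......*....*..
iteration 5: .......*....*.
iteration 6: ........*....*
iteration 7: .........*....

.........*....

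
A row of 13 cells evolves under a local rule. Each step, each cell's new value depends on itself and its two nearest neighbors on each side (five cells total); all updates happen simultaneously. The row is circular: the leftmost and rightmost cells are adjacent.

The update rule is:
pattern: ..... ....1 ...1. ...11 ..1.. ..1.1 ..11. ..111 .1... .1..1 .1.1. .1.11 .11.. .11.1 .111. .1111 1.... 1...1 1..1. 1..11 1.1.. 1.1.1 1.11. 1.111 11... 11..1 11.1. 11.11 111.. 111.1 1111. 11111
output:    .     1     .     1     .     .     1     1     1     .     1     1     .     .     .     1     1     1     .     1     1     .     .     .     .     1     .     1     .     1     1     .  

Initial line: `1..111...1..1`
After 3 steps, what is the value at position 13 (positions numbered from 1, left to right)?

.111...1...11
1....1..1111.
1111...11111.
position 13 holds .

.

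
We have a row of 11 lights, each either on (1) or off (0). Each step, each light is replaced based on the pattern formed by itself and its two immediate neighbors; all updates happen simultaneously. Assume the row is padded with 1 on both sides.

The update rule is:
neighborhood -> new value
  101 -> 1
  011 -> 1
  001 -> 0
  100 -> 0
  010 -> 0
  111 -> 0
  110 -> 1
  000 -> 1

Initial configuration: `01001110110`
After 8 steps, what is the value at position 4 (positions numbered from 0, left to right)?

10001011111
10100110000
11000110110
01010111111
10101100000
11011101110
01110111011
11011101110
position 4 holds 1

1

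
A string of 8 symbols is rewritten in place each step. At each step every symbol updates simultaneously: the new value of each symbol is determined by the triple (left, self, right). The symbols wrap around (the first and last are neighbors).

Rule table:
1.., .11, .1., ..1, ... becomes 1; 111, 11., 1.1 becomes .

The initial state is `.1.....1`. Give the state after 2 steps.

.1......

.1111111
.1......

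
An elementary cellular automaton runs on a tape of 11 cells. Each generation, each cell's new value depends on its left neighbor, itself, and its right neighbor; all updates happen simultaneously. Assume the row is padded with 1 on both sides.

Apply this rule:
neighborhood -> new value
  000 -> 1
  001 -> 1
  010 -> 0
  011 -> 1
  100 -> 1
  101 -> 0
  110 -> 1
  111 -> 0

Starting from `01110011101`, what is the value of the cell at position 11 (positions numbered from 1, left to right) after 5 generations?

generation 1: 01011110101
generation 2: 00010010001
generation 3: 11101101111
generation 4: 00101101000
generation 5: 11001100111
position 11 holds 1

1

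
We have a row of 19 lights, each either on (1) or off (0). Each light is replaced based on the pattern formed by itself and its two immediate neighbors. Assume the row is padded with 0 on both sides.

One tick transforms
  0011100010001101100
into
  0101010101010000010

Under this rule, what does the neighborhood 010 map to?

0

At position 8 the neighborhood is 010; the next row has 0 there.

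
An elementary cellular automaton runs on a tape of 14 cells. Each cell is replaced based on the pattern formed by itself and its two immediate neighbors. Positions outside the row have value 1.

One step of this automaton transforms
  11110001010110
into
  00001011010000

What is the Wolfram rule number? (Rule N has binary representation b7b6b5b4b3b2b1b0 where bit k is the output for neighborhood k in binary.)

position 0: 111 → 0  (bit 7 = 0)
position 3: 110 → 0  (bit 6 = 0)
position 8: 101 → 0  (bit 5 = 0)
position 4: 100 → 1  (bit 4 = 1)
position 11: 011 → 0  (bit 3 = 0)
position 7: 010 → 1  (bit 2 = 1)
position 6: 001 → 1  (bit 1 = 1)
position 5: 000 → 0  (bit 0 = 0)
bits b7..b0 = 00010110 = 22

22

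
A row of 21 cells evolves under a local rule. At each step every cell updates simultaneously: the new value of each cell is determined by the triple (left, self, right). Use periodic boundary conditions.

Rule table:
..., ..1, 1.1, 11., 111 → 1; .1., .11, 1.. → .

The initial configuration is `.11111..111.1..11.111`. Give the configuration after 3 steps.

111.1111.1.11.1.1.11.

1.1111.1.111..1.11.11
11.1111.1.11.1.1.11.1
111.1111.1.11.1.1.11.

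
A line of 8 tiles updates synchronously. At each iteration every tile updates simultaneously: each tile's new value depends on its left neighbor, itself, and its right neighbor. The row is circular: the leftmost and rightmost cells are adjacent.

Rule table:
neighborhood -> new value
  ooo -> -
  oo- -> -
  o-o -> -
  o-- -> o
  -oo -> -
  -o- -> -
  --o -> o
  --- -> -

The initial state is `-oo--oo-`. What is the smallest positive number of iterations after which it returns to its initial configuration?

2

iteration 1: o--oo--o
iteration 2: -oo--oo-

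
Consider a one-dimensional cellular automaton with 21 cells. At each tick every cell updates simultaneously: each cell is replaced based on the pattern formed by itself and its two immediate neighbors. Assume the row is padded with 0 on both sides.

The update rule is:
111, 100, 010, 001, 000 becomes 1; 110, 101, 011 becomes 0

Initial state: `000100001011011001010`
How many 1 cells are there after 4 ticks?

14

111111111000000111011
011111110111111010000
101111100011110011111
100111011101101101110
count of 1: 14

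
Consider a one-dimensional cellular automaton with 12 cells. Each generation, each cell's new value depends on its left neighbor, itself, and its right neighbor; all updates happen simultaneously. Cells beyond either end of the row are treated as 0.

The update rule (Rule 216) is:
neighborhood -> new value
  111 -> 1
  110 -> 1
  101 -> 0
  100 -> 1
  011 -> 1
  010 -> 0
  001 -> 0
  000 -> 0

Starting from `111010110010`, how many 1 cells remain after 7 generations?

11

111000111001
111100111100
111110111110
111110111111
111110111111  (fixed point — unchanged through generation 7)
count of 1: 11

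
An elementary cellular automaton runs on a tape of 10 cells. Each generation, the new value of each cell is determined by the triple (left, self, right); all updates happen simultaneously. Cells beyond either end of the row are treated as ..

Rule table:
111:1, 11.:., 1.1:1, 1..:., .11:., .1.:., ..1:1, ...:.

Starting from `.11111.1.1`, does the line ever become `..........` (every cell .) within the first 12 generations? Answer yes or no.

yes

1.111.1.1.
.1.1.1.1..
1.1.1.1...
.1.1.1....
1.1.1.....
.1.1......
1.1.......
.1........
1.........
..........
all cells are . at generation 10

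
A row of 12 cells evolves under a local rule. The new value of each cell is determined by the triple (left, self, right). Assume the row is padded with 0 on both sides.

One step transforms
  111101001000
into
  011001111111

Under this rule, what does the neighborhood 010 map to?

1

At position 5 the neighborhood is 010; the next row has 1 there.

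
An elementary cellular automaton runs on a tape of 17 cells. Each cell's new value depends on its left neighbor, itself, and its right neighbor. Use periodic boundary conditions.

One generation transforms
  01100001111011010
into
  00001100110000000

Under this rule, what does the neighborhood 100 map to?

0

At position 3 the neighborhood is 100; the next row has 0 there.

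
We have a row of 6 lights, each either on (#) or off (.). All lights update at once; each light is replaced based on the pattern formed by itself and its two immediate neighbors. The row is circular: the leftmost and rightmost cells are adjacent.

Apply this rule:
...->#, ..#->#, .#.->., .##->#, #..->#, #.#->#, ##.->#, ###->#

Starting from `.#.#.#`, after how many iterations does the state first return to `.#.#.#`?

2

iteration 1: #.#.#.
iteration 2: .#.#.#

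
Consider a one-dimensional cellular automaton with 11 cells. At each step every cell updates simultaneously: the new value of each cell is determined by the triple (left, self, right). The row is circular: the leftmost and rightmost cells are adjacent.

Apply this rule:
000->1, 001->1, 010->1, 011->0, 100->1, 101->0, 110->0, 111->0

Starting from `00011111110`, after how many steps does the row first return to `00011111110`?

2

11100000001
00011111110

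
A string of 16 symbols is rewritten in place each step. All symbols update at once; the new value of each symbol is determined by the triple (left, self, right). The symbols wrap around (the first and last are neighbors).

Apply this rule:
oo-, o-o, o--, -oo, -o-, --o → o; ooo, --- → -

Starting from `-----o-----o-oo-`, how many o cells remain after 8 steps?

----ooo---oooooo
o--oo-oo-oo----o
oooooooooooo--oo
-----------oooo-
----------oo--oo
o--------ooooooo
oo------oo------
ooo----oooo----o
count of o: 8

8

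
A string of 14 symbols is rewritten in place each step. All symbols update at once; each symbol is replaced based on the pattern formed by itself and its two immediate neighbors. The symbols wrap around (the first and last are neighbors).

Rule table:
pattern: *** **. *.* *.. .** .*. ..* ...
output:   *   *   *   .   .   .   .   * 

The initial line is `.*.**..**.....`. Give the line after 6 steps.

..*..****.*..*

step 1: ..*.*...*.****
step 2: ...*..*..*.***
step 3: .*........*.**
step 4: *..******..*.*
step 5: *...*****...*.
step 6: ..*..****.*..*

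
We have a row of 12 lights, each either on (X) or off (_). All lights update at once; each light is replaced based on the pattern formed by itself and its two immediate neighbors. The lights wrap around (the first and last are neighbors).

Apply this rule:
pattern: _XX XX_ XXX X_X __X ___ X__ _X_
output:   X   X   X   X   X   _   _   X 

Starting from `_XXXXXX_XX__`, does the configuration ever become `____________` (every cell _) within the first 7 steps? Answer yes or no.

step 1: XXXXXXXXXX__
step 2: XXXXXXXXXX_X
step 3: XXXXXXXXXXXX
step 4: XXXXXXXXXXXX  (fixed point — unchanged through step 7)
step 7 is XXXXXXXXXXXX, still not uniform _

no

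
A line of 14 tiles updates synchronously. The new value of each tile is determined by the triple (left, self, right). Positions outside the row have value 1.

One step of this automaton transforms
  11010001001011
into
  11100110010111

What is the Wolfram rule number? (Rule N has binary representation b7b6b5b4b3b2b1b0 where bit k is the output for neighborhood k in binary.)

235

position 0: 111 → 1  (bit 7 = 1)
position 1: 110 → 1  (bit 6 = 1)
position 2: 101 → 1  (bit 5 = 1)
position 4: 100 → 0  (bit 4 = 0)
position 12: 011 → 1  (bit 3 = 1)
position 3: 010 → 0  (bit 2 = 0)
position 6: 001 → 1  (bit 1 = 1)
position 5: 000 → 1  (bit 0 = 1)
bits b7..b0 = 11101011 = 235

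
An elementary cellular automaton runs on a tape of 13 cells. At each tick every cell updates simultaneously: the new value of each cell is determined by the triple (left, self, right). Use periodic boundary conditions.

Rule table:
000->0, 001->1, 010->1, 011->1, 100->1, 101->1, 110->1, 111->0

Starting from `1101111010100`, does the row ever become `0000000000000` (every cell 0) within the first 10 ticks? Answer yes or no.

no

1111001111111
0001111000000
0011001100000
0111111110000
1100000011000
1110000111101
0011001100111
1111111111101
0000000000111
1000000001101
tick 10 is 1000000001101, still not uniform 0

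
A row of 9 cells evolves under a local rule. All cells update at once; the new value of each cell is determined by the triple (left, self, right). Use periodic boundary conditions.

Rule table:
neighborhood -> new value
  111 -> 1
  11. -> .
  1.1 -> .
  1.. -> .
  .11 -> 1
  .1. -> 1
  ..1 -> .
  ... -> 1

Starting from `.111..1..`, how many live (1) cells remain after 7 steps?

4

step 1: .11...1.1
step 2: .1..1.1.1
step 3: .1..1.1.1  (fixed point — unchanged through step 7)
count of 1: 4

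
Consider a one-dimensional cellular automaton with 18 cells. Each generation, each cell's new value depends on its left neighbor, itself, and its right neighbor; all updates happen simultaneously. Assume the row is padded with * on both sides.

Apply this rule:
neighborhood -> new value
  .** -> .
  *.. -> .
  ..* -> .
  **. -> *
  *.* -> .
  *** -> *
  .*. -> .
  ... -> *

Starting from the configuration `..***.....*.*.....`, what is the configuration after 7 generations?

...**.***.....***.
.*..*..**.***..**.
........*..**...*.
.******.....*.*...
..*****.***.....*.
...****..**.***...
.*..***...*..**.*.

.*..***...*..**.*.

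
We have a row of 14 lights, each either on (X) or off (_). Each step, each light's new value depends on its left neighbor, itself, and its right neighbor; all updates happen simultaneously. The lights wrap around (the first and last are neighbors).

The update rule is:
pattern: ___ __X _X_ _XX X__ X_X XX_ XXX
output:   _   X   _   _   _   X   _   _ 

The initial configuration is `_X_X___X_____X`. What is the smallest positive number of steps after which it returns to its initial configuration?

X_X___X_____X_
_X___X_____X_X
X___X_____X_X_
___X_____X_X_X
__X_____X_X_X_
_X_____X_X_X__
X_____X_X_X___
_____X_X_X___X
____X_X_X___X_
___X_X_X___X__
__X_X_X___X___
_X_X_X___X____
X_X_X___X_____
_X_X___X_____X

14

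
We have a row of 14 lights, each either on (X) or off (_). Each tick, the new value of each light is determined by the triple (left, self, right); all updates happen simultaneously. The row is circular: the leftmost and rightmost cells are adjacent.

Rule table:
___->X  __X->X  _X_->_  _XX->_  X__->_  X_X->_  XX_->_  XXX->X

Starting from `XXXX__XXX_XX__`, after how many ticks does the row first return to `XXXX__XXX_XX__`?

tick 1: _XX__X_X_____X
tick 2: ____X____XXXX_
tick 3: XXXX__XXX_XX__

3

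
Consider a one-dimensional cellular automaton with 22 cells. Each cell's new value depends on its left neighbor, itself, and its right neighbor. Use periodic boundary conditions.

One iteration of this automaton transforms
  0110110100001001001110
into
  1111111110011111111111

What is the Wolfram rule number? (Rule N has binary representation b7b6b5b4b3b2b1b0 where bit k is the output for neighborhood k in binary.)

position 19: 111 → 1  (bit 7 = 1)
position 2: 110 → 1  (bit 6 = 1)
position 3: 101 → 1  (bit 5 = 1)
position 8: 100 → 1  (bit 4 = 1)
position 1: 011 → 1  (bit 3 = 1)
position 7: 010 → 1  (bit 2 = 1)
position 0: 001 → 1  (bit 1 = 1)
position 9: 000 → 0  (bit 0 = 0)
bits b7..b0 = 11111110 = 254

254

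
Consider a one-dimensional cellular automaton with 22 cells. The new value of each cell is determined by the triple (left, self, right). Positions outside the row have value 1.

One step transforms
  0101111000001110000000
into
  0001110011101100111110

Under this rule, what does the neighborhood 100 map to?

0

At position 7 the neighborhood is 100; the next row has 0 there.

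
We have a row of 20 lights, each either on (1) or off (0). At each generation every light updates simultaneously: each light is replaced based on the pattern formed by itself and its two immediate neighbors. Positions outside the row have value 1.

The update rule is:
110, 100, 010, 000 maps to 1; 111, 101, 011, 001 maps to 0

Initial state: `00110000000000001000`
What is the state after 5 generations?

11111111111011101010

generation 1: 10011111111111101110
generation 2: 11000000000000100010
generation 3: 01111111111110111010
generation 4: 00000000000010001010
generation 5: 11111111111011101010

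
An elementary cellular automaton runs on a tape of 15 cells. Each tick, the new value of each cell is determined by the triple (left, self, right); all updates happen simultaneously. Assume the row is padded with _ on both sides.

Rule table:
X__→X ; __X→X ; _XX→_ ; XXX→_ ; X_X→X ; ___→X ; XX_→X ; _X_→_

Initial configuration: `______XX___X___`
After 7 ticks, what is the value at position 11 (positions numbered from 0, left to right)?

X

XXXXXX_XXXX_XXX
_____XX___XX__X
XXXXX_XXXX_XXX_
____XX___XX__XX
XXXX_XXXX_XXX_X
___XX___XX__XX_
XXX_XXXX_XXX_XX
position 11 holds X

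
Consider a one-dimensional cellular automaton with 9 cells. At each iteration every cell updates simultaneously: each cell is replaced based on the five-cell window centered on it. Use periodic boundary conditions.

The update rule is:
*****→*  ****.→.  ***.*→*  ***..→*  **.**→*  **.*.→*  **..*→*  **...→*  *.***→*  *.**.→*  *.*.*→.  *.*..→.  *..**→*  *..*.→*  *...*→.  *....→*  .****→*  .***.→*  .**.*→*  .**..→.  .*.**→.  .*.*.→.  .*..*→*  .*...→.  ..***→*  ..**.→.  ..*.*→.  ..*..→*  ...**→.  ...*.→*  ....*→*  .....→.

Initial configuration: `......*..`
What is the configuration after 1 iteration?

....***.*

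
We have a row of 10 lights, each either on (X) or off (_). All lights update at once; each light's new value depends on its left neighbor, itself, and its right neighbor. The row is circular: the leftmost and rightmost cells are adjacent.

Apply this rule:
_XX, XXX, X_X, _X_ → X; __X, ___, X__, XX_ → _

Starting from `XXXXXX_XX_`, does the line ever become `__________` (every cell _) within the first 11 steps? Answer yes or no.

no

XXXXX_XX_X
XXXX_XX_XX
XXX_XX_XXX
XX_XX_XXXX
X_XX_XXXXX
_XX_XXXXXX
XX_XXXXXX_
X_XXXXXX_X
_XXXXXX_XX
XXXXXX_XX_  (repeats step 0; period 10)
step 11: XXXXX_XX_X
step 11 is XXXXX_XX_X, still not uniform _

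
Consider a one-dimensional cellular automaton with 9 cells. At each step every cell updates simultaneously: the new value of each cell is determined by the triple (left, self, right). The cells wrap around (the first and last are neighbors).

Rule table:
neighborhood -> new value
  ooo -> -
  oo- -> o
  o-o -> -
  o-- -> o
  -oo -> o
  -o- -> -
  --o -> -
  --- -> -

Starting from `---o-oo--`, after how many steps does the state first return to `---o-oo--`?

-----ooo-
-----o-oo
o------oo
oo-----o-
ooo------
o-oo-----
--ooo----
--o-oo---
----ooo--
----o-oo-
------ooo
o-----o-o
oo------o
-oo-----o
-ooo-----
-o-oo----
---ooo---
---o-oo--

18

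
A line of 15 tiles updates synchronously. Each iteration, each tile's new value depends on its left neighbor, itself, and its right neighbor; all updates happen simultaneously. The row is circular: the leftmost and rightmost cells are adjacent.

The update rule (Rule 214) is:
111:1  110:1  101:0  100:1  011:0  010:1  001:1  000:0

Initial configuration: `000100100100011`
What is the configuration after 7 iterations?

011111101111111

iteration 1: 101111111110101
iteration 2: 100111111110100
iteration 3: 111011111110111
iteration 4: 111001111110011
iteration 5: 111110111111101
iteration 6: 111110011111100
iteration 7: 011111101111111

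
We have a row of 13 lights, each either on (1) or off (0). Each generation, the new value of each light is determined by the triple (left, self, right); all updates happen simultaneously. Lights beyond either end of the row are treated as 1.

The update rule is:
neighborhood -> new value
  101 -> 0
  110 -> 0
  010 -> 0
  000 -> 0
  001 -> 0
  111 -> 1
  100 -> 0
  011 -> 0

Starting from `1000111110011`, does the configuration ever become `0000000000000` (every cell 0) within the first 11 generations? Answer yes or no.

yes

0000011100001
0000001000000
0000000000000
all cells are 0 at generation 3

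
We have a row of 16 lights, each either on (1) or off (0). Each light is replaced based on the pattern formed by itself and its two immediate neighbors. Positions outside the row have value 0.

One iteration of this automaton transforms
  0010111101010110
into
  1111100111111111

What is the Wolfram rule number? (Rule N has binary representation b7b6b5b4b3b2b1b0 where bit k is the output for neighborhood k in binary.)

position 5: 111 → 0  (bit 7 = 0)
position 7: 110 → 1  (bit 6 = 1)
position 3: 101 → 1  (bit 5 = 1)
position 15: 100 → 1  (bit 4 = 1)
position 4: 011 → 1  (bit 3 = 1)
position 2: 010 → 1  (bit 2 = 1)
position 1: 001 → 1  (bit 1 = 1)
position 0: 000 → 1  (bit 0 = 1)
bits b7..b0 = 01111111 = 127

127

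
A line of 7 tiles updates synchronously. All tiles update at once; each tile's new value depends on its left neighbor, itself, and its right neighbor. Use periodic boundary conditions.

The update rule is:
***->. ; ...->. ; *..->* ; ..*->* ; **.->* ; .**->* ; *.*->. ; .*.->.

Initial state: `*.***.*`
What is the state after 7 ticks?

.*...*.

tick 1: *.*.*.*
tick 2: *.....*
tick 3: **...**
tick 4: .**.**.
tick 5: ***.***
tick 6: ..*.*..
tick 7: .*...*.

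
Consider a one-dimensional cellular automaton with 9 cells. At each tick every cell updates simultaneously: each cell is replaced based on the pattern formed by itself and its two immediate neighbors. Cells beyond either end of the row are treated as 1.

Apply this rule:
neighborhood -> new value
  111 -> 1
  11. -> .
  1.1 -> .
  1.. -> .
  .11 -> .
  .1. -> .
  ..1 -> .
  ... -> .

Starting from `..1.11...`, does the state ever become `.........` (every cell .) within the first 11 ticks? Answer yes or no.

.........
all cells are . at tick 1

yes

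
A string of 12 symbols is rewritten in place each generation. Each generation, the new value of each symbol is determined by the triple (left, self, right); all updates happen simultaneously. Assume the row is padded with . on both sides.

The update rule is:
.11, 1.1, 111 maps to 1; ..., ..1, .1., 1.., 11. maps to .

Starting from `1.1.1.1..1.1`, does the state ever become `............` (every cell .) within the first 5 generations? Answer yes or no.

yes

.1.1.1....1.
..1.1.......
...1........
............
all cells are . at generation 4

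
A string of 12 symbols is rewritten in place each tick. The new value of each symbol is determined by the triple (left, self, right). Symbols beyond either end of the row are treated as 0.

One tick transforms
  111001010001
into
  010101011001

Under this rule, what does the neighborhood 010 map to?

At position 5 the neighborhood is 010; the next row has 1 there.

1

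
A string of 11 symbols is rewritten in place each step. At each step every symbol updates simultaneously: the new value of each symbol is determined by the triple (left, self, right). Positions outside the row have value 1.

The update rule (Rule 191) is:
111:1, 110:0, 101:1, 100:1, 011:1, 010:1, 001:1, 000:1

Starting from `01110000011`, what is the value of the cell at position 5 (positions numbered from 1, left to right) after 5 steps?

1

11101111111
11011111111
10111111111
01111111111
11111111111
position 5 holds 1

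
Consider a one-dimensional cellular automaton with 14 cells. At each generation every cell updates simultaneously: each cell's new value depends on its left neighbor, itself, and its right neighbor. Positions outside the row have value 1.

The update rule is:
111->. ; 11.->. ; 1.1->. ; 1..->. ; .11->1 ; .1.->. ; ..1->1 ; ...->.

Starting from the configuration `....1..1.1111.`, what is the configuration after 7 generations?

...1....11..11

...1..1..1....
..1..1..1....1
.1..1..1....11
...1..1....11.
..1..1....11..
.1..1....11..1
...1....11..11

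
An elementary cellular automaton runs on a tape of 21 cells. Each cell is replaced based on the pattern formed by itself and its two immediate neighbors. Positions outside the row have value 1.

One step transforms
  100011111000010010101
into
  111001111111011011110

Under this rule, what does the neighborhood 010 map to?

At position 13 the neighborhood is 010; the next row has 1 there.

1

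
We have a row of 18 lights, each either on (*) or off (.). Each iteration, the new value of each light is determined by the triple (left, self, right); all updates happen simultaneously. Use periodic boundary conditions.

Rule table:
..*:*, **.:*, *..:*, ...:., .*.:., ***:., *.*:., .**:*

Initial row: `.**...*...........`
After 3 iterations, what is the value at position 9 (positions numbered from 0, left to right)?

*

****.*.*..........
*..*....*........*
***.*..*.*......**
position 9 holds *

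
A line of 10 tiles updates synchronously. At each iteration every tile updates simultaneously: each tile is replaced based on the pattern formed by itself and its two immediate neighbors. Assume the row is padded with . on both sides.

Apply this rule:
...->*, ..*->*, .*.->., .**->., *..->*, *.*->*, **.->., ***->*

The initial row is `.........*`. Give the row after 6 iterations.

*********.
.*******.*
*.*****.*.
.*.***.*.*
*.*.*.*.*.
.*.*.*.*.*

.*.*.*.*.*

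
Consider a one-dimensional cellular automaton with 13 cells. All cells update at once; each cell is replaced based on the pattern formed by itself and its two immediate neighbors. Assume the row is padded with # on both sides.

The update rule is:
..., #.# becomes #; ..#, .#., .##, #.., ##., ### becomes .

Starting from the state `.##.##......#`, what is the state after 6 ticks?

#..#...####..
.....#.......
.###...#####.
#....#......#
..##...####..
.....#.......

.....#.......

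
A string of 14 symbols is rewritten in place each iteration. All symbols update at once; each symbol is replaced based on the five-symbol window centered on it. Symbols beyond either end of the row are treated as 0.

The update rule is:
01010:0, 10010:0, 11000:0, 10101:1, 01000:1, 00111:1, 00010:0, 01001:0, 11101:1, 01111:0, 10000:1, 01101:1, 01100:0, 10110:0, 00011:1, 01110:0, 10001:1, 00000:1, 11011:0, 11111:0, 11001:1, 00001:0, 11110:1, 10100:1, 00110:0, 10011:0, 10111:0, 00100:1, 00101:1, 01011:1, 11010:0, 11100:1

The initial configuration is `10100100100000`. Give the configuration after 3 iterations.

10100100111100

10100100111111
10100100100011
10100100111100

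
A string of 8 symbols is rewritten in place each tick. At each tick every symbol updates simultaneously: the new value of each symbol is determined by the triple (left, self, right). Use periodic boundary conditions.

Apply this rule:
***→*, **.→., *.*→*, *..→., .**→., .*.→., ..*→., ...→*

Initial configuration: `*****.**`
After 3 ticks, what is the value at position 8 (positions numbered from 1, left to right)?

*

****.*.*
***.*.*.
.*.*.*.*
position 8 holds *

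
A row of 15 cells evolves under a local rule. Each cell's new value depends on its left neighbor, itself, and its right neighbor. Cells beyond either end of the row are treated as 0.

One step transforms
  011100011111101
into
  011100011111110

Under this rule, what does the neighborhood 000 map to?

0

At position 5 the neighborhood is 000; the next row has 0 there.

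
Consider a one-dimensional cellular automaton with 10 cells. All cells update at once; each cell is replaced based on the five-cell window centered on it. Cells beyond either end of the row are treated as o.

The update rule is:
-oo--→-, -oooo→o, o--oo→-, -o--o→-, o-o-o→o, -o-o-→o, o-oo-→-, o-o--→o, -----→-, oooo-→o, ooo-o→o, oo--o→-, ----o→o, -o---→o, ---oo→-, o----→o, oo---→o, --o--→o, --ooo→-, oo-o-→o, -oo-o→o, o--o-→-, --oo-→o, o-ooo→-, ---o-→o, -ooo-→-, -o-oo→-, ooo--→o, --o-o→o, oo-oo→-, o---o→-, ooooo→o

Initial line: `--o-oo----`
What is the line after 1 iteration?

--o---ooo-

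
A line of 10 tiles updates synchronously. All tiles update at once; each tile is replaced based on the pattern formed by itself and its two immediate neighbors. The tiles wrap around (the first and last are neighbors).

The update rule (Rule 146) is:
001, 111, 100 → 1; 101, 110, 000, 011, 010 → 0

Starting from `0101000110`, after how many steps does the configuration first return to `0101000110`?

2

step 1: 1000101001
step 2: 0101000110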